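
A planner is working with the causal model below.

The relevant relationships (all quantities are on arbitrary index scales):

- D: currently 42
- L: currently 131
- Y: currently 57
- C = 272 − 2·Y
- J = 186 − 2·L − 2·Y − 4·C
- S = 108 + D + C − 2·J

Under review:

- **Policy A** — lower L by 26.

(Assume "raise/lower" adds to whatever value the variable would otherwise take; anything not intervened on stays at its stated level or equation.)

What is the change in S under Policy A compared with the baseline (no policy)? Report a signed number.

-104

Baseline:
  D = 42
  L = 131
  Y = 57
  C = 272 − 2·57 = 158
  J = 186 − 2·131 − 2·57 − 4·158 = -822
  S = 108 + 42 + 158 − 2·(-822) = 1952
Policy A (L − 26):
  D = 42
  L = 131 − 26 = 105
  Y = 57
  C = 272 − 2·57 = 158
  J = 186 − 2·105 − 2·57 − 4·158 = -770
  S = 108 + 42 + 158 − 2·(-770) = 1848
Change in S: 1848 − 1952 = -104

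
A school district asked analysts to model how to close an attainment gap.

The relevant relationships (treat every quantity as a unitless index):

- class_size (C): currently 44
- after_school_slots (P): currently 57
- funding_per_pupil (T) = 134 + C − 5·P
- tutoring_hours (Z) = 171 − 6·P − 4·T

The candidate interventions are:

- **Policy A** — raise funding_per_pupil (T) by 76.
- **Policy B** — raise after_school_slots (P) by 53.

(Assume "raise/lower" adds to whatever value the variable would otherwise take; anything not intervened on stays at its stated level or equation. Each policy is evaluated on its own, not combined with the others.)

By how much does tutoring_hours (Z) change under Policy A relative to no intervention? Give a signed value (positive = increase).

-304

Baseline:
  C = 44
  P = 57
  T = 134 + 44 − 5·57 = -107
  Z = 171 − 6·57 − 4·(-107) = 257
Policy A (T + 76):
  C = 44
  P = 57
  T = 134 + 44 − 5·57 (+76 from intervention) = -31
  Z = 171 − 6·57 − 4·(-31) = -47
Change in Z: -47 − 257 = -304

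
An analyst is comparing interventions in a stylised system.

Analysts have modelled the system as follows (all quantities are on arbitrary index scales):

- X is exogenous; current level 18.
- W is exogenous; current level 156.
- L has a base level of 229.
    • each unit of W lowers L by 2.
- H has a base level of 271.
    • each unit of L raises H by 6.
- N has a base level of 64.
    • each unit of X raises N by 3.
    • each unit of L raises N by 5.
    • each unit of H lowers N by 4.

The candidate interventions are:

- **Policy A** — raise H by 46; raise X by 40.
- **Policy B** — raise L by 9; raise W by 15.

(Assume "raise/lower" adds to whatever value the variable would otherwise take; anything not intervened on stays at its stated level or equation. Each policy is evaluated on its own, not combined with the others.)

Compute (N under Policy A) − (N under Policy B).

Policy A (H + 46, X + 40):
  X = 18 + 40 = 58
  W = 156
  L = 229 − 2·156 = -83
  H = 271 + 6·(-83) (+46 from intervention) = -181
  N = 64 + 3·58 + 5·(-83) − 4·(-181) = 547
Policy B (L + 9, W + 15):
  X = 18
  W = 156 + 15 = 171
  L = 229 − 2·171 (+9 from intervention) = -104
  H = 271 + 6·(-104) = -353
  N = 64 + 3·18 + 5·(-104) − 4·(-353) = 1010
N: 547 − 1010 = -463

-463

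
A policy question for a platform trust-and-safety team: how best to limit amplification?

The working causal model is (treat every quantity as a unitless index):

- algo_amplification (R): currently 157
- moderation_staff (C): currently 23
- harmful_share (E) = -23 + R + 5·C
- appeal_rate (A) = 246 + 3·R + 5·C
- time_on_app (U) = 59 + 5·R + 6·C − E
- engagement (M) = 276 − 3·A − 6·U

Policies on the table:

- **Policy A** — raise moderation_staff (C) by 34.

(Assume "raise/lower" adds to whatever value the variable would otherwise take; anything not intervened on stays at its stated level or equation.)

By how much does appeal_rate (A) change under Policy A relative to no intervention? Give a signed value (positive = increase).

170

Baseline:
  R = 157
  C = 23
  A = 246 + 3·157 + 5·23 = 832
Policy A (C + 34):
  R = 157
  C = 23 + 34 = 57
  A = 246 + 3·157 + 5·57 = 1002
Change in A: 1002 − 832 = 170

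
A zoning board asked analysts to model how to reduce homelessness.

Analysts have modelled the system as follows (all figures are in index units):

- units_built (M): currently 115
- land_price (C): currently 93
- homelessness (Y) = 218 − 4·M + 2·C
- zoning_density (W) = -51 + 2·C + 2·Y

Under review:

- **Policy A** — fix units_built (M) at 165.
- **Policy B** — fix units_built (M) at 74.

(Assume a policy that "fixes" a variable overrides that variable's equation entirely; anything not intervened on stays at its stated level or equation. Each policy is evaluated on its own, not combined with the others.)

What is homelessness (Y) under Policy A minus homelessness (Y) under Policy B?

Policy A (M := 165):
  M = 165
  C = 93
  Y = 218 − 4·165 + 2·93 = -256
Policy B (M := 74):
  M = 74
  C = 93
  Y = 218 − 4·74 + 2·93 = 108
Y: -256 − 108 = -364

-364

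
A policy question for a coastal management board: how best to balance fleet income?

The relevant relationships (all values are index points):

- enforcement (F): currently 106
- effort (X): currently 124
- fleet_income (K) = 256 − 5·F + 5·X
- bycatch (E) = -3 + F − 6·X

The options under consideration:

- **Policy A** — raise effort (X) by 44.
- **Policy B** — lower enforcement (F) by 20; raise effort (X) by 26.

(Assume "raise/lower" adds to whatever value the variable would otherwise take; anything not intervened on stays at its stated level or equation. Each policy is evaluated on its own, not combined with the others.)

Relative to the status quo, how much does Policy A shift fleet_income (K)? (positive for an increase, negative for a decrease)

220

Baseline:
  F = 106
  X = 124
  K = 256 − 5·106 + 5·124 = 346
Policy A (X + 44):
  F = 106
  X = 124 + 44 = 168
  K = 256 − 5·106 + 5·168 = 566
Change in K: 566 − 346 = 220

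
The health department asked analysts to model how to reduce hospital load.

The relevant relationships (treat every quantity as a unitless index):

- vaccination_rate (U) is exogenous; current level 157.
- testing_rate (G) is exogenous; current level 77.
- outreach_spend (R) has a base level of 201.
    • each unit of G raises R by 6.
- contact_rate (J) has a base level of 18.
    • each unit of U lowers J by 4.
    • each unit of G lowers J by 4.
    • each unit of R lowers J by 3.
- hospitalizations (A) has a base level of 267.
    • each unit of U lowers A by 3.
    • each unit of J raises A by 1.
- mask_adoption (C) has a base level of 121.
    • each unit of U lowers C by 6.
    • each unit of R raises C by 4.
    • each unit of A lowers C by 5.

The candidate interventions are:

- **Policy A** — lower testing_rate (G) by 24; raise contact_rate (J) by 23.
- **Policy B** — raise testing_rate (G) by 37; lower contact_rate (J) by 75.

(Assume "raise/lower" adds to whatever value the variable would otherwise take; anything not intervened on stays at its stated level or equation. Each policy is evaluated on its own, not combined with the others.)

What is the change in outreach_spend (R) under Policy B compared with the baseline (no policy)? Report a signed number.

Baseline:
  G = 77
  R = 201 + 6·77 = 663
Policy B (G + 37, J − 75):
  G = 77 + 37 = 114
  R = 201 + 6·114 = 885
Change in R: 885 − 663 = 222

222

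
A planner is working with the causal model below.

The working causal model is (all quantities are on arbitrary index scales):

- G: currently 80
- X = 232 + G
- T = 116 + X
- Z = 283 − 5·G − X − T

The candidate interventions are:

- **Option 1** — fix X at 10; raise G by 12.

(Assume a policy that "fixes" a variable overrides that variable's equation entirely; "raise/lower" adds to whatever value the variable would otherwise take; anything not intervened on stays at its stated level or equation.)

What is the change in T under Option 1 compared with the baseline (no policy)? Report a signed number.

-302

Baseline:
  G = 80
  X = 232 + 80 = 312
  T = 116 + 312 = 428
Option 1 (X := 10, G + 12):
  G = 80 + 12 = 92
  X = 10
  T = 116 + 10 = 126
Change in T: 126 − 428 = -302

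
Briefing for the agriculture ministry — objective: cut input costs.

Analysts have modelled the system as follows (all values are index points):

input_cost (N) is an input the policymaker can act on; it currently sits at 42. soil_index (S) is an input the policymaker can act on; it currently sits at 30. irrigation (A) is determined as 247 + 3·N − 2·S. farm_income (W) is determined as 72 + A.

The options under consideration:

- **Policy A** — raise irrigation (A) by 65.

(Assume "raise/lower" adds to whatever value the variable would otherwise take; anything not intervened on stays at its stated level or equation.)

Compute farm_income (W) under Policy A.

450

Policy A (A + 65):
  N = 42
  S = 30
  A = 247 + 3·42 − 2·30 (+65 from intervention) = 378
  W = 72 + 378 = 450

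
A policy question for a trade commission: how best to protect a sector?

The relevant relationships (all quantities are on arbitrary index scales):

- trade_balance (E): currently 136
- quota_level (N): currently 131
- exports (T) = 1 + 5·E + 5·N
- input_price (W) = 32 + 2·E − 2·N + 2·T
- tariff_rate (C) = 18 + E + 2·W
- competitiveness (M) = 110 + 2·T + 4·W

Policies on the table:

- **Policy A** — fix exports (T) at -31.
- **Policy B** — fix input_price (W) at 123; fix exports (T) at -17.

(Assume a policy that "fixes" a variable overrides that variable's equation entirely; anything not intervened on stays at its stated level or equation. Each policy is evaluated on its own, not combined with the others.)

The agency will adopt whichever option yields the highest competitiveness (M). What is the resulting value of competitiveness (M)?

Policy A (T := -31):
  E = 136
  N = 131
  T = -31
  W = 32 + 2·136 − 2·131 + 2·(-31) = -20
  M = 110 + 2·(-31) + 4·(-20) = -32
Policy B (W := 123, T := -17):
  E = 136
  N = 131
  T = -17
  W = 123
  M = 110 + 2·(-17) + 4·123 = 568
Comparing — Policy A: M=-32, Policy B: M=568. Highest is 568 (Policy B).

568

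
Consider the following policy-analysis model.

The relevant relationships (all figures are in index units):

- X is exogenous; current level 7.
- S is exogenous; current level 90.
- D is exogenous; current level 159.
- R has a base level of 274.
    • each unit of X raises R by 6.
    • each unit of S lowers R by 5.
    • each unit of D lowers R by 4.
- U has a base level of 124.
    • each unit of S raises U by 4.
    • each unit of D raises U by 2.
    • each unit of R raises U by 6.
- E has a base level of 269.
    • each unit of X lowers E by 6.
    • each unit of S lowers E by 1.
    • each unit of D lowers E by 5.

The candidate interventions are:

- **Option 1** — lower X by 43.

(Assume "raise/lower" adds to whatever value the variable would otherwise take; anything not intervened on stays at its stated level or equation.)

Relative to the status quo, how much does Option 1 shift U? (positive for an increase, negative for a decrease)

-1548

Baseline:
  X = 7
  S = 90
  D = 159
  R = 274 + 6·7 − 5·90 − 4·159 = -770
  U = 124 + 4·90 + 2·159 + 6·(-770) = -3818
Option 1 (X − 43):
  X = 7 − 43 = -36
  S = 90
  D = 159
  R = 274 + 6·(-36) − 5·90 − 4·159 = -1028
  U = 124 + 4·90 + 2·159 + 6·(-1028) = -5366
Change in U: -5366 − (-3818) = -1548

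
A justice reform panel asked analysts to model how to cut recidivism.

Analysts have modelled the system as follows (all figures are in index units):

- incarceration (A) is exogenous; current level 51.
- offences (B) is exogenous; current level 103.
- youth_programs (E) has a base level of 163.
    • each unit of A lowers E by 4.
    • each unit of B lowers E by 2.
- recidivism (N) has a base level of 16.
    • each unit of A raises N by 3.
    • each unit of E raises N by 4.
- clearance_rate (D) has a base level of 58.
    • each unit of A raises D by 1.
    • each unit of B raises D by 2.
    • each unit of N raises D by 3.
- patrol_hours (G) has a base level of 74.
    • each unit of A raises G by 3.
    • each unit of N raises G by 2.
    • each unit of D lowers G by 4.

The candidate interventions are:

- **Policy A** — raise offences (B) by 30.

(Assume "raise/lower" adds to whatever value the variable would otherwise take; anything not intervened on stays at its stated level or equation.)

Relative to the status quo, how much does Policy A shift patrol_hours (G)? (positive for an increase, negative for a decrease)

Baseline:
  A = 51
  B = 103
  E = 163 − 4·51 − 2·103 = -247
  N = 16 + 3·51 + 4·(-247) = -819
  D = 58 + 51 + 2·103 + 3·(-819) = -2142
  G = 74 + 3·51 + 2·(-819) − 4·(-2142) = 7157
Policy A (B + 30):
  A = 51
  B = 103 + 30 = 133
  E = 163 − 4·51 − 2·133 = -307
  N = 16 + 3·51 + 4·(-307) = -1059
  D = 58 + 51 + 2·133 + 3·(-1059) = -2802
  G = 74 + 3·51 + 2·(-1059) − 4·(-2802) = 9317
Change in G: 9317 − 7157 = 2160

2160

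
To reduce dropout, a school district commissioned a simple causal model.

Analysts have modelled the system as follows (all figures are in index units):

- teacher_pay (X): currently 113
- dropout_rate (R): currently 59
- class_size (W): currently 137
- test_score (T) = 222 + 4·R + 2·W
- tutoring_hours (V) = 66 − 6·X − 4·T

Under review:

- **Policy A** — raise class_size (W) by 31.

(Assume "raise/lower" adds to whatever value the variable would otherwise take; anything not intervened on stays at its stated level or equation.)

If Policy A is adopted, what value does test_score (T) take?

Policy A (W + 31):
  R = 59
  W = 137 + 31 = 168
  T = 222 + 4·59 + 2·168 = 794

794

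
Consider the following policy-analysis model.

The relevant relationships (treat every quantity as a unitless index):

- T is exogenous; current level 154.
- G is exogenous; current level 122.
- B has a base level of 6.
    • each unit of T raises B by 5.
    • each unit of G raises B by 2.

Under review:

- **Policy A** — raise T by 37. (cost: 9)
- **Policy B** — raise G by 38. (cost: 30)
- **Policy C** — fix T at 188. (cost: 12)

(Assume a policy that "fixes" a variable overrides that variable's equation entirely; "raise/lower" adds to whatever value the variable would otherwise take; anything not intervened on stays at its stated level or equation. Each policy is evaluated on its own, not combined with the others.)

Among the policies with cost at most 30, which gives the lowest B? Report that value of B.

1096

Policy A (T + 37):
  T = 154 + 37 = 191
  G = 122
  B = 6 + 5·191 + 2·122 = 1205
Policy B (G + 38):
  T = 154
  G = 122 + 38 = 160
  B = 6 + 5·154 + 2·160 = 1096
Policy C (T := 188):
  T = 188
  G = 122
  B = 6 + 5·188 + 2·122 = 1190
Comparing — Policy A: B=1205, Policy B: B=1096, Policy C: B=1190. Lowest is 1096 (Policy B).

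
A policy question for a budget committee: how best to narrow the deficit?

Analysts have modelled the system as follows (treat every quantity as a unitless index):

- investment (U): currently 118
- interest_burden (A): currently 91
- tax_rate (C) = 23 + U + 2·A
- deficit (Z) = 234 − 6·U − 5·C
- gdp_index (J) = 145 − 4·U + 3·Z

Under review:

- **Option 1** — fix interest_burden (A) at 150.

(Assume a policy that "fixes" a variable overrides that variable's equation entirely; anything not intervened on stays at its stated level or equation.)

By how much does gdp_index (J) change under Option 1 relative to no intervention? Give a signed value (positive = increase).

-1770

Baseline:
  U = 118
  A = 91
  C = 23 + 118 + 2·91 = 323
  Z = 234 − 6·118 − 5·323 = -2089
  J = 145 − 4·118 + 3·(-2089) = -6594
Option 1 (A := 150):
  U = 118
  A = 150
  C = 23 + 118 + 2·150 = 441
  Z = 234 − 6·118 − 5·441 = -2679
  J = 145 − 4·118 + 3·(-2679) = -8364
Change in J: -8364 − (-6594) = -1770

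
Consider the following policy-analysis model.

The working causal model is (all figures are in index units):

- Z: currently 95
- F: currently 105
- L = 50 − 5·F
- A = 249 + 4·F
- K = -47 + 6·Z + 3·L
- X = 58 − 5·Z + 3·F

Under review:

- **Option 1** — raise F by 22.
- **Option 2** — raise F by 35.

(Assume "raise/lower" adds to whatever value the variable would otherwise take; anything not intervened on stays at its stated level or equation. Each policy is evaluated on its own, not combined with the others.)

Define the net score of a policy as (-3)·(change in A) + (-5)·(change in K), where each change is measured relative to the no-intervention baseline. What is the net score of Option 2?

2205

Baseline:
  Z = 95
  F = 105
  L = 50 − 5·105 = -475
  A = 249 + 4·105 = 669
  K = -47 + 6·95 + 3·(-475) = -902
Option 2 (F + 35):
  Z = 95
  F = 105 + 35 = 140
  L = 50 − 5·140 = -650
  A = 249 + 4·140 = 809
  K = -47 + 6·95 + 3·(-650) = -1427
ΔA = 809 − 669 = 140; ΔK = -1427 − (-902) = -525
Score = (-3)·140 + (-5)·(-525) = 2205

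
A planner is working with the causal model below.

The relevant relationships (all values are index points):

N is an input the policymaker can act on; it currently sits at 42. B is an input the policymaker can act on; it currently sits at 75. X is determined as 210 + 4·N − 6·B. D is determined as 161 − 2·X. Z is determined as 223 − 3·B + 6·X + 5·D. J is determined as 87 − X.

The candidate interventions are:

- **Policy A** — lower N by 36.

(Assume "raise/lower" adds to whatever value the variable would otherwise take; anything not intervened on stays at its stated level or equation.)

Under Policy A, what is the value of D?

Policy A (N − 36):
  N = 42 − 36 = 6
  B = 75
  X = 210 + 4·6 − 6·75 = -216
  D = 161 − 2·(-216) = 593

593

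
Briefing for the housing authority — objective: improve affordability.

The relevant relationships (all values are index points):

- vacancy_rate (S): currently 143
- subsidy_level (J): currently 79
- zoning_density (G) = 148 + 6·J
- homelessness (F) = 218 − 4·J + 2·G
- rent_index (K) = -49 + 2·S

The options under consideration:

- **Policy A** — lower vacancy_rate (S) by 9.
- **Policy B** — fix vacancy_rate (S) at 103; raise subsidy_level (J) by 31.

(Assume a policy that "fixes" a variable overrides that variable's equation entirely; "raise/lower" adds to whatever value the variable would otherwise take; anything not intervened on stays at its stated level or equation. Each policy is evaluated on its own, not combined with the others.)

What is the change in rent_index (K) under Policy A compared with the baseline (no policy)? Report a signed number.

Baseline:
  S = 143
  K = -49 + 2·143 = 237
Policy A (S − 9):
  S = 143 − 9 = 134
  K = -49 + 2·134 = 219
Change in K: 219 − 237 = -18

-18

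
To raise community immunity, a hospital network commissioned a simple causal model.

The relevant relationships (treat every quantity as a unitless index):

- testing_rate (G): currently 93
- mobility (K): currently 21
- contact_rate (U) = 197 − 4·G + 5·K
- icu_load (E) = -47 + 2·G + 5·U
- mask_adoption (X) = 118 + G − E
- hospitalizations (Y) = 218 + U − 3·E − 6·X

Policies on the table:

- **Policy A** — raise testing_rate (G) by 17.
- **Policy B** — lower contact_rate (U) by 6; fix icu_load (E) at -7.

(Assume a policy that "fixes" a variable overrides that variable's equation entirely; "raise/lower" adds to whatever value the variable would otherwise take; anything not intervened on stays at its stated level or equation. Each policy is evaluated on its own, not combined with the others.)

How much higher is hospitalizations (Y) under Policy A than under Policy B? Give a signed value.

Policy A (G + 17):
  G = 93 + 17 = 110
  K = 21
  U = 197 − 4·110 + 5·21 = -138
  E = -47 + 2·110 + 5·(-138) = -517
  X = 118 + 110 − (-517) = 745
  Y = 218 + (-138) − 3·(-517) − 6·745 = -2839
Policy B (U − 6, E := -7):
  G = 93
  K = 21
  U = 197 − 4·93 + 5·21 (−6 from intervention) = -76
  E = -7
  X = 118 + 93 − (-7) = 218
  Y = 218 + (-76) − 3·(-7) − 6·218 = -1145
Y: -2839 − (-1145) = -1694

-1694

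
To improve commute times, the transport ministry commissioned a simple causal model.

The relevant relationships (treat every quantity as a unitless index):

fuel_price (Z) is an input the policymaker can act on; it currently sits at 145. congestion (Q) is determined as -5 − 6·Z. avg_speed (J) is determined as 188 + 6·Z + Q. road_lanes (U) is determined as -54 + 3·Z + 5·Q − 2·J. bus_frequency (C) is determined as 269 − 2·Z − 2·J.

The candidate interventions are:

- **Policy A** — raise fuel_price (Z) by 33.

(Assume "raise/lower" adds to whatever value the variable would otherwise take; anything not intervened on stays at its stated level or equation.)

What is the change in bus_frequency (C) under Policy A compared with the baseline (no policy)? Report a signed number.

-66

Baseline:
  Z = 145
  Q = -5 − 6·145 = -875
  J = 188 + 6·145 + (-875) = 183
  C = 269 − 2·145 − 2·183 = -387
Policy A (Z + 33):
  Z = 145 + 33 = 178
  Q = -5 − 6·178 = -1073
  J = 188 + 6·178 + (-1073) = 183
  C = 269 − 2·178 − 2·183 = -453
Change in C: -453 − (-387) = -66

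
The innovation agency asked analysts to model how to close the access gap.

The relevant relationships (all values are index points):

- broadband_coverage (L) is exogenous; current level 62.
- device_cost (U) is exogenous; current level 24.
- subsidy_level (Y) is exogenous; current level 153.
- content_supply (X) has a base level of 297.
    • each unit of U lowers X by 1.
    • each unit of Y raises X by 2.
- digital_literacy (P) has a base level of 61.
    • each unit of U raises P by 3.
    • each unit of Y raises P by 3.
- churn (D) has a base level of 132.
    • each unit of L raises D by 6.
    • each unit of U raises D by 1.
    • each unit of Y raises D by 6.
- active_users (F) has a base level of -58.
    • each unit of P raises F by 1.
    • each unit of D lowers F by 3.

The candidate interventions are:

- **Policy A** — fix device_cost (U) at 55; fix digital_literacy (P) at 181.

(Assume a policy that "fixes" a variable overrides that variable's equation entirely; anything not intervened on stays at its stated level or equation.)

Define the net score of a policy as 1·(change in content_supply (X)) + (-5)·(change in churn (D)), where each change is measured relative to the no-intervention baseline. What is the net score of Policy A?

-186

Baseline:
  L = 62
  U = 24
  Y = 153
  X = 297 − 24 + 2·153 = 579
  D = 132 + 6·62 + 24 + 6·153 = 1446
Policy A (U := 55, P := 181):
  L = 62
  U = 55
  Y = 153
  X = 297 − 55 + 2·153 = 548
  D = 132 + 6·62 + 55 + 6·153 = 1477
ΔX = 548 − 579 = -31; ΔD = 1477 − 1446 = 31
Score = 1·(-31) + (-5)·31 = -186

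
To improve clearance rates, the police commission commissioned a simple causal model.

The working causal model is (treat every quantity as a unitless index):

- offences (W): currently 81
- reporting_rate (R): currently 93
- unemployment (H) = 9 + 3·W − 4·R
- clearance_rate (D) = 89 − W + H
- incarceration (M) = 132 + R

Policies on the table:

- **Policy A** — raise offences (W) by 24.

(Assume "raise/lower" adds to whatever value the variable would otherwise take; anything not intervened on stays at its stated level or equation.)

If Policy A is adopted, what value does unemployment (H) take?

Policy A (W + 24):
  W = 81 + 24 = 105
  R = 93
  H = 9 + 3·105 − 4·93 = -48

-48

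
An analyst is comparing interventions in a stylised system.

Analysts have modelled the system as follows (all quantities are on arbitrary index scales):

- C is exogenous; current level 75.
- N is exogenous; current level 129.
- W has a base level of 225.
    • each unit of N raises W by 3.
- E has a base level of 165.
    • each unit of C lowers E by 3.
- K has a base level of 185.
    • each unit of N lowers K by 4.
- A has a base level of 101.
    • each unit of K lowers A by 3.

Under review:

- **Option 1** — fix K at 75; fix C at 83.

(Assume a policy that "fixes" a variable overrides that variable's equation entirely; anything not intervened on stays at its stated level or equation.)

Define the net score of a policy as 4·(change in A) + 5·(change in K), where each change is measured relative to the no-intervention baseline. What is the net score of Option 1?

Baseline:
  N = 129
  K = 185 − 4·129 = -331
  A = 101 − 3·(-331) = 1094
Option 1 (K := 75, C := 83):
  N = 129
  K = 75
  A = 101 − 3·75 = -124
ΔA = -124 − 1094 = -1218; ΔK = 75 − (-331) = 406
Score = 4·(-1218) + 5·406 = -2842

-2842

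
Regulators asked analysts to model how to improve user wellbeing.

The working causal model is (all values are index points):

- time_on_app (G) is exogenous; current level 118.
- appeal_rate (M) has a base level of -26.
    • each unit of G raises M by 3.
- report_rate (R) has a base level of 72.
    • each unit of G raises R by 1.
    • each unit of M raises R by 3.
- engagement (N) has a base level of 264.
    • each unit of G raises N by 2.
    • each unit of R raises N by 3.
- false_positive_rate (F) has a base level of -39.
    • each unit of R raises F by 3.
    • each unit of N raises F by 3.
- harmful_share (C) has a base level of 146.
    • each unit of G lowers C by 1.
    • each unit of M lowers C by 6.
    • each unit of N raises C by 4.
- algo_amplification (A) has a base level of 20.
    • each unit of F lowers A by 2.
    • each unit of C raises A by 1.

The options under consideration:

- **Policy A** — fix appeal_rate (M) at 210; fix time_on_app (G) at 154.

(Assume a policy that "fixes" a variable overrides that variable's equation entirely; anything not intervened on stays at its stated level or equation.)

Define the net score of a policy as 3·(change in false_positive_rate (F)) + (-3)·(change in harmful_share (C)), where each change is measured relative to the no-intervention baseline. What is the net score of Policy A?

-2232

Baseline:
  G = 118
  M = -26 + 3·118 = 328
  R = 72 + 118 + 3·328 = 1174
  N = 264 + 2·118 + 3·1174 = 4022
  F = -39 + 3·1174 + 3·4022 = 15549
  C = 146 − 118 − 6·328 + 4·4022 = 14148
Policy A (M := 210, G := 154):
  G = 154
  M = 210
  R = 72 + 154 + 3·210 = 856
  N = 264 + 2·154 + 3·856 = 3140
  F = -39 + 3·856 + 3·3140 = 11949
  C = 146 − 154 − 6·210 + 4·3140 = 11292
ΔF = 11949 − 15549 = -3600; ΔC = 11292 − 14148 = -2856
Score = 3·(-3600) + (-3)·(-2856) = -2232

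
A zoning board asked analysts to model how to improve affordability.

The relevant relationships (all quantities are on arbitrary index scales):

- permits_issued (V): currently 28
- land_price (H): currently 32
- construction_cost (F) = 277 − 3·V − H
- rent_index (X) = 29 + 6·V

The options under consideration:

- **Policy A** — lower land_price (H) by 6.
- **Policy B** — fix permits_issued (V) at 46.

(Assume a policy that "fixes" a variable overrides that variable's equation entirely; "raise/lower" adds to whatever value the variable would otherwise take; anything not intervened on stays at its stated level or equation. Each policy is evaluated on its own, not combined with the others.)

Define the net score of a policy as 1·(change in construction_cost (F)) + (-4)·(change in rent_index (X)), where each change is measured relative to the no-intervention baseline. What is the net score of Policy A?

6

Baseline:
  V = 28
  H = 32
  F = 277 − 3·28 − 32 = 161
  X = 29 + 6·28 = 197
Policy A (H − 6):
  V = 28
  H = 32 − 6 = 26
  F = 277 − 3·28 − 26 = 167
  X = 29 + 6·28 = 197
ΔF = 167 − 161 = 6; ΔX = 197 − 197 = 0
Score = 1·6 + (-4)·0 = 6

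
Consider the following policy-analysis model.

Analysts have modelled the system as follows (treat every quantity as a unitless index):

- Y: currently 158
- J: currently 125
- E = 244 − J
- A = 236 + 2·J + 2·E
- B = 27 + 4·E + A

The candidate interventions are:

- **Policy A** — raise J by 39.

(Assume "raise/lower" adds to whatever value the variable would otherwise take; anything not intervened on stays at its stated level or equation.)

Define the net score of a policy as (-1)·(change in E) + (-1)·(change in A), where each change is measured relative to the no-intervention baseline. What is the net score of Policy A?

Baseline:
  J = 125
  E = 244 − 125 = 119
  A = 236 + 2·125 + 2·119 = 724
Policy A (J + 39):
  J = 125 + 39 = 164
  E = 244 − 164 = 80
  A = 236 + 2·164 + 2·80 = 724
ΔE = 80 − 119 = -39; ΔA = 724 − 724 = 0
Score = (-1)·(-39) + (-1)·0 = 39

39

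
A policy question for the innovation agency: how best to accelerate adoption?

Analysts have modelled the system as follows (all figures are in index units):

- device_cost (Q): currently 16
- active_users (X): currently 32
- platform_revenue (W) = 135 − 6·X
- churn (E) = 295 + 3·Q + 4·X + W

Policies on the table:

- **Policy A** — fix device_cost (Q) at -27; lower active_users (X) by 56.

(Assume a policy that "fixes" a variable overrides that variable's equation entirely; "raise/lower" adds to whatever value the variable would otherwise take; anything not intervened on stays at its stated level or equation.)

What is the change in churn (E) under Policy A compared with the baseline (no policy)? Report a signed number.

Baseline:
  Q = 16
  X = 32
  W = 135 − 6·32 = -57
  E = 295 + 3·16 + 4·32 + (-57) = 414
Policy A (Q := -27, X − 56):
  Q = -27
  X = 32 − 56 = -24
  W = 135 − 6·(-24) = 279
  E = 295 + 3·(-27) + 4·(-24) + 279 = 397
Change in E: 397 − 414 = -17

-17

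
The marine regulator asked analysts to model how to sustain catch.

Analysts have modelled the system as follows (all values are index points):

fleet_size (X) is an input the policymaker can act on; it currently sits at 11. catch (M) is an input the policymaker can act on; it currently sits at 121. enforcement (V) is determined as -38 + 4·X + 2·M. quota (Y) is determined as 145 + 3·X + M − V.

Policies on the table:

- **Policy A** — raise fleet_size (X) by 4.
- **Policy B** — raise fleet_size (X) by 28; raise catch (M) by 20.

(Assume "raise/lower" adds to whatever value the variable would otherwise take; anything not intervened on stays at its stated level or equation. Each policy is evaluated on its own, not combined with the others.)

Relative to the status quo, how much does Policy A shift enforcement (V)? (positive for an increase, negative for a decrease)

16

Baseline:
  X = 11
  M = 121
  V = -38 + 4·11 + 2·121 = 248
Policy A (X + 4):
  X = 11 + 4 = 15
  M = 121
  V = -38 + 4·15 + 2·121 = 264
Change in V: 264 − 248 = 16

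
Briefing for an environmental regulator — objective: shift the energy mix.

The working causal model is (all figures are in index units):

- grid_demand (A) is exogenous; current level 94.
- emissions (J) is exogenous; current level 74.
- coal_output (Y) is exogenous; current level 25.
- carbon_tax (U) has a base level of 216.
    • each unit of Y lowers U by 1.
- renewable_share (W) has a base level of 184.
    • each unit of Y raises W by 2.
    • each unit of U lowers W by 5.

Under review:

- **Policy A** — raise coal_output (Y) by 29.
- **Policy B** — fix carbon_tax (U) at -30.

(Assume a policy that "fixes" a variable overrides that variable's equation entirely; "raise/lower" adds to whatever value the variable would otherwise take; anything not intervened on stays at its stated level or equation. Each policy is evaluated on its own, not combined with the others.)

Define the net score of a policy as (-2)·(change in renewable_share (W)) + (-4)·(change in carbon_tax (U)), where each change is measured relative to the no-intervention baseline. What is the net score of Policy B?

Baseline:
  Y = 25
  U = 216 − 25 = 191
  W = 184 + 2·25 − 5·191 = -721
Policy B (U := -30):
  Y = 25
  U = -30
  W = 184 + 2·25 − 5·(-30) = 384
ΔW = 384 − (-721) = 1105; ΔU = -30 − 191 = -221
Score = (-2)·1105 + (-4)·(-221) = -1326

-1326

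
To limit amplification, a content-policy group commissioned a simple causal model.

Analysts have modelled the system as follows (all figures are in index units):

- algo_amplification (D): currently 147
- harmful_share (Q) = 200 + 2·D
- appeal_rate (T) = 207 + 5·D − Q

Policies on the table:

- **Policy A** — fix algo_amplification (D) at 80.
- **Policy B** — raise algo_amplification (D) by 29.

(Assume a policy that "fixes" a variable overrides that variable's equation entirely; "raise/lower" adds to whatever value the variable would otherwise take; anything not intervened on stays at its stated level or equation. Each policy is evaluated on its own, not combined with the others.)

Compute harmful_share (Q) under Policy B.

Policy B (D + 29):
  D = 147 + 29 = 176
  Q = 200 + 2·176 = 552

552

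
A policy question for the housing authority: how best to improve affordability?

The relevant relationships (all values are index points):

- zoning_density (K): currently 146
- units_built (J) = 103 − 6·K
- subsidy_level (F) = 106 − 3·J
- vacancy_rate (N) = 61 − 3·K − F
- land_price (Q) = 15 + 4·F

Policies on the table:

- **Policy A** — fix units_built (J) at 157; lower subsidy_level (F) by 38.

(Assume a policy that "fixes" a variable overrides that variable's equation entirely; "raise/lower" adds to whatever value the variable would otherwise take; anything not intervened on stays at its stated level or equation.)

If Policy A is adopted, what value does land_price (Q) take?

-1597

Policy A (J := 157, F − 38):
  K = 146
  J = 157
  F = 106 − 3·157 (−38 from intervention) = -403
  Q = 15 + 4·(-403) = -1597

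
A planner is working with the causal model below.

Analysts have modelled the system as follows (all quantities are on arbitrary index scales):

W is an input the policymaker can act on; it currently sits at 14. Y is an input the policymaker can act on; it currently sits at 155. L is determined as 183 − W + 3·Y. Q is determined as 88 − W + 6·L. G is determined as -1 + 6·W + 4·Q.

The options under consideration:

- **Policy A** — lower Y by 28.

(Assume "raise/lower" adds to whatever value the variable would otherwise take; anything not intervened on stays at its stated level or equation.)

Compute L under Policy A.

550

Policy A (Y − 28):
  W = 14
  Y = 155 − 28 = 127
  L = 183 − 14 + 3·127 = 550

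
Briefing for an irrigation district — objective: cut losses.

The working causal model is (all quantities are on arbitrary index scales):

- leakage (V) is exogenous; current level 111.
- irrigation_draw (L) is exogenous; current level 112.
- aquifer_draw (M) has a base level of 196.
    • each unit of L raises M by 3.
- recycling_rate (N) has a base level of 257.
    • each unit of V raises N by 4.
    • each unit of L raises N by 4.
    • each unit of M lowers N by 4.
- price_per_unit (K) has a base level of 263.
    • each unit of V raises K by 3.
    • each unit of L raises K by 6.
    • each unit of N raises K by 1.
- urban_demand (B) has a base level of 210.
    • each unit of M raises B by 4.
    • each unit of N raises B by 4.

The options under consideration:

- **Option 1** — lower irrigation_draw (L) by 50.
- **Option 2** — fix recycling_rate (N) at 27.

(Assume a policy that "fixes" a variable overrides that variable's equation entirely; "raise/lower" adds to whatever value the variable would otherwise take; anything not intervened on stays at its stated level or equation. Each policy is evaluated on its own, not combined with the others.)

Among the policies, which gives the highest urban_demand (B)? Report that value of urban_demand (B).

2446

Option 1 (L − 50):
  V = 111
  L = 112 − 50 = 62
  M = 196 + 3·62 = 382
  N = 257 + 4·111 + 4·62 − 4·382 = -579
  B = 210 + 4·382 + 4·(-579) = -578
Option 2 (N := 27):
  V = 111
  L = 112
  M = 196 + 3·112 = 532
  N = 27
  B = 210 + 4·532 + 4·27 = 2446
Comparing — Option 1: B=-578, Option 2: B=2446. Highest is 2446 (Option 2).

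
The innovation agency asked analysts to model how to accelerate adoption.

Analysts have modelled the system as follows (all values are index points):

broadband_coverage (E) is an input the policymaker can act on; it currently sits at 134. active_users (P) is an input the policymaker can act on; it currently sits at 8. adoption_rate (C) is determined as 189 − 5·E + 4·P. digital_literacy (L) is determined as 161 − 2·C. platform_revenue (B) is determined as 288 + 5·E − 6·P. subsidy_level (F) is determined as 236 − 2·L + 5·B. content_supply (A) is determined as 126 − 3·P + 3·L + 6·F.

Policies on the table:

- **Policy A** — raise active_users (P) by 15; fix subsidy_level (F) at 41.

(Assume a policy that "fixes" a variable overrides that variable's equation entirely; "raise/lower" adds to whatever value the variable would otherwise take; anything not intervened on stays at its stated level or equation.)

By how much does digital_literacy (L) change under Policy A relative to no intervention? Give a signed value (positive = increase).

Baseline:
  E = 134
  P = 8
  C = 189 − 5·134 + 4·8 = -449
  L = 161 − 2·(-449) = 1059
Policy A (P + 15, F := 41):
  E = 134
  P = 8 + 15 = 23
  C = 189 − 5·134 + 4·23 = -389
  L = 161 − 2·(-389) = 939
Change in L: 939 − 1059 = -120

-120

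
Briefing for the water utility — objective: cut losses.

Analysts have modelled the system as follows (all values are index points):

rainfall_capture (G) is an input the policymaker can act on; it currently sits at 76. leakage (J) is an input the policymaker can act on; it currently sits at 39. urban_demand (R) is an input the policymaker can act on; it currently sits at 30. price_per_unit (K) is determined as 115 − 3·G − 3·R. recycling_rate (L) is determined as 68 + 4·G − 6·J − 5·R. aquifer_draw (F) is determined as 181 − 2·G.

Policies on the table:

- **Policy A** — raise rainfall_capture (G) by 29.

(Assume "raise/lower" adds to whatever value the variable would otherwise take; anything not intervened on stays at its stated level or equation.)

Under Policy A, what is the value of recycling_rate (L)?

104

Policy A (G + 29):
  G = 76 + 29 = 105
  J = 39
  R = 30
  L = 68 + 4·105 − 6·39 − 5·30 = 104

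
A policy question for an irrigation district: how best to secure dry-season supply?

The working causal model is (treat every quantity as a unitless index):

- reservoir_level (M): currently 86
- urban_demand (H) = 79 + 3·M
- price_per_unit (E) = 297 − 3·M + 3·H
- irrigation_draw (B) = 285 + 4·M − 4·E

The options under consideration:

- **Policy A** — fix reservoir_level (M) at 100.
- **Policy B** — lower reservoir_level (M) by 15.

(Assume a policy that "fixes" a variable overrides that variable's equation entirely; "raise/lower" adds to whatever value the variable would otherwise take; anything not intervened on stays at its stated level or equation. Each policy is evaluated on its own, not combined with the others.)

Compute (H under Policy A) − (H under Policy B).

Policy A (M := 100):
  M = 100
  H = 79 + 3·100 = 379
Policy B (M − 15):
  M = 86 − 15 = 71
  H = 79 + 3·71 = 292
H: 379 − 292 = 87

87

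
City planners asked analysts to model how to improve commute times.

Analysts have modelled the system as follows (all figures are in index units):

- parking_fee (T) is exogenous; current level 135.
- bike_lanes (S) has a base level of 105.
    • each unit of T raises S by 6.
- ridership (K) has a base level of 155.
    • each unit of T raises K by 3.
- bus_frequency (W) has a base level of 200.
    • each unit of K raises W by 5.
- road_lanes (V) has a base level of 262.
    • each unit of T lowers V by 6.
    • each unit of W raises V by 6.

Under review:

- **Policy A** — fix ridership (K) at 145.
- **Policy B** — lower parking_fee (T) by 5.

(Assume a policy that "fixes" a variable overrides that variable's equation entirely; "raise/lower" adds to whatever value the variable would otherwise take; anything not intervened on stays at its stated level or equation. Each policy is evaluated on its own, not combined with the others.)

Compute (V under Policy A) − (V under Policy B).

-12030

Policy A (K := 145):
  T = 135
  K = 145
  W = 200 + 5·145 = 925
  V = 262 − 6·135 + 6·925 = 5002
Policy B (T − 5):
  T = 135 − 5 = 130
  K = 155 + 3·130 = 545
  W = 200 + 5·545 = 2925
  V = 262 − 6·130 + 6·2925 = 17032
V: 5002 − 17032 = -12030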